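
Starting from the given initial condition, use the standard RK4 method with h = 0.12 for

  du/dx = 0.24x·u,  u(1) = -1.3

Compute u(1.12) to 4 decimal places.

RK4: k1 = f(x_n, u_n); k2 = f(x_n + h/2, u_n + (h/2)·k1); k3 = f(x_n + h/2, u_n + (h/2)·k2); k4 = f(x_n + h, u_n + h·k3); u_{n+1} = u_n + (h/6)·(k1 + 2k2 + 2k3 + k4).
x=1.000000, u=-1.300000:
  k1 = f(1.000000, -1.300000) = -0.312000
  k2 = f(1.060000, -1.318720) = -0.335482
  k3 = f(1.060000, -1.320129) = -0.335841
  k4 = f(1.120000, -1.340301) = -0.360273
  u ← -1.300000 + (0.12/6)·(k1 + 2k2 + 2k3 + k4) = -1.340298
u(1.12) ≈ -1.3403

-1.3403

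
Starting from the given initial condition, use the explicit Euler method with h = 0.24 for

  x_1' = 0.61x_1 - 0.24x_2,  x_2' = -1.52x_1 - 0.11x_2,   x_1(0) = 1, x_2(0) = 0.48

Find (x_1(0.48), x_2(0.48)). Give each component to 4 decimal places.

Euler on (x_1,x_2): x_1_{n+1} = x_1_n + h·x_1', x_2_{n+1} = x_2_n + h·x_2'.
0.000000: (1.000000, 0.480000); f=(0.494800, -1.572800) → (1.118752, 0.102528)
0.240000: (1.118752, 0.102528); f=(0.657832, -1.711781) → (1.276632, -0.308299)
(x_1(0.48), x_2(0.48)) ≈ (1.2766, -0.3083)

1.2766, -0.3083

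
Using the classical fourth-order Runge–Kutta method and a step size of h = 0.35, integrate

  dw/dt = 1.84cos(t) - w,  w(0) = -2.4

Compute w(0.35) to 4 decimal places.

-1.1601

RK4: k1 = f(t_n, w_n); k2 = f(t_n + h/2, w_n + (h/2)·k1); k3 = f(t_n + h/2, w_n + (h/2)·k2); k4 = f(t_n + h, w_n + h·k3); w_{n+1} = w_n + (h/6)·(k1 + 2k2 + 2k3 + k4).
t=0.000000, w=-2.400000:
  k1 = f(0.000000, -2.400000) = 4.240000
  k2 = f(0.175000, -1.658000) = 3.469897
  k3 = f(0.175000, -1.792768) = 3.604665
  k4 = f(0.350000, -1.138367) = 2.866813
  w ← -2.400000 + (0.35/6)·(k1 + 2k2 + 2k3 + k4) = -1.160070
w(0.35) ≈ -1.1601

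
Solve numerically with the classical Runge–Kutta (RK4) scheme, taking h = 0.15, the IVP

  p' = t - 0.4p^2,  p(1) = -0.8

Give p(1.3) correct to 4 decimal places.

RK4: k1 = f(t_n, p_n); k2 = f(t_n + h/2, p_n + (h/2)·k1); k3 = f(t_n + h/2, p_n + (h/2)·k2); k4 = f(t_n + h, p_n + h·k3); p_{n+1} = p_n + (h/6)·(k1 + 2k2 + 2k3 + k4).
t=1.000000, p=-0.800000:
  k1 = f(1.000000, -0.800000) = 0.744000
  k2 = f(1.075000, -0.744200) = 0.853467
  k3 = f(1.075000, -0.735990) = 0.858327
  k4 = f(1.150000, -0.671251) = 0.969769
  p ← -0.800000 + (0.15/6)·(k1 + 2k2 + 2k3 + k4) = -0.671566
t=1.150000, p=-0.671566:
  k1 = f(1.150000, -0.671566) = 0.969600
  k2 = f(1.225000, -0.598846) = 1.081553
  k3 = f(1.225000, -0.590450) = 1.085548
  k4 = f(1.300000, -0.508734) = 1.196476
  p ← -0.671566 + (0.15/6)·(k1 + 2k2 + 2k3 + k4) = -0.509059
p(1.3) ≈ -0.5091

-0.5091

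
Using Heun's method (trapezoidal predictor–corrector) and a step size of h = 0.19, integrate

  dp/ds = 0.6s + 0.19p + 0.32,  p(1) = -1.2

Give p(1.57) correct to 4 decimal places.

Heun: k1 = f(s_n, p_n); k2 = f(s_n + h, p_n + h·k1); p_{n+1} = p_n + (h/2)·(k1 + k2).
s=1.000000, p=-1.200000:
  k1 = f(1.000000, -1.200000) = 0.692000
  k2 = f(1.190000, -1.068520) = 0.830981
  p ← -1.200000 + (0.19/2)·(0.692000 + 0.830981) = -1.055317
s=1.190000, p=-1.055317:
  k1 = f(1.190000, -1.055317) = 0.833490
  k2 = f(1.380000, -0.896954) = 0.977579
  p ← -1.055317 + (0.19/2)·(0.833490 + 0.977579) = -0.883265
s=1.380000, p=-0.883265:
  k1 = f(1.380000, -0.883265) = 0.980180
  k2 = f(1.570000, -0.697031) = 1.129564
  p ← -0.883265 + (0.19/2)·(0.980180 + 1.129564) = -0.682840
p(1.57) ≈ -0.6828

-0.6828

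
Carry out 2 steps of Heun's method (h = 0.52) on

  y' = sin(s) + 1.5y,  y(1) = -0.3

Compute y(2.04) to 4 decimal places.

0.7438

Heun: k1 = f(s_n, y_n); k2 = f(s_n + h, y_n + h·k1); y_{n+1} = y_n + (h/2)·(k1 + k2).
s=1.000000, y=-0.300000:
  k1 = f(1.000000, -0.300000) = 0.391471
  k2 = f(1.520000, -0.096435) = 0.854058
  y ← -0.300000 + (0.52/2)·(0.391471 + 0.854058) = 0.023837
s=1.520000, y=0.023837:
  k1 = f(1.520000, 0.023837) = 1.034466
  k2 = f(2.040000, 0.561760) = 1.734568
  y ← 0.023837 + (0.52/2)·(1.034466 + 1.734568) = 0.743786
y(2.04) ≈ 0.7438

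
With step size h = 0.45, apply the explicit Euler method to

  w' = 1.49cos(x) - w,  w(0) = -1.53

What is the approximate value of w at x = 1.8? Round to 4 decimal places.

0.5303

Euler: w_{n+1} = w_n + h·f(x_n, w_n).
x=0.000000, w=-1.530000: f=3.020000 → w ← -1.530000 + 0.45·3.020000 = -0.171000
x=0.450000, w=-0.171000: f=1.512666 → w ← -0.171000 + 0.45·1.512666 = 0.509700
x=0.900000, w=0.509700: f=0.416499 → w ← 0.509700 + 0.45·0.416499 = 0.697124
x=1.350000, w=0.697124: f=-0.370804 → w ← 0.697124 + 0.45·(-0.370804) = 0.530262
w(1.8) ≈ 0.5303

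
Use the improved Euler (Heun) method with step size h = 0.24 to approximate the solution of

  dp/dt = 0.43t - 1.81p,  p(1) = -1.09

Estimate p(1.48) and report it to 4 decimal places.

-0.3007

Heun: k1 = f(t_n, p_n); k2 = f(t_n + h, p_n + h·k1); p_{n+1} = p_n + (h/2)·(k1 + k2).
t=1.000000, p=-1.090000:
  k1 = f(1.000000, -1.090000) = 2.402900
  k2 = f(1.240000, -0.513304) = 1.462280
  p ← -1.090000 + (0.24/2)·(2.402900 + 1.462280) = -0.626178
t=1.240000, p=-0.626178:
  k1 = f(1.240000, -0.626178) = 1.666583
  k2 = f(1.480000, -0.226198) = 1.045819
  p ← -0.626178 + (0.24/2)·(1.666583 + 1.045819) = -0.300690
p(1.48) ≈ -0.3007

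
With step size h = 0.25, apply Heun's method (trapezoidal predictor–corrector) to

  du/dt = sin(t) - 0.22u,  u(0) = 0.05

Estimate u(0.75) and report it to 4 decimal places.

Heun: k1 = f(t_n, u_n); k2 = f(t_n + h, u_n + h·k1); u_{n+1} = u_n + (h/2)·(k1 + k2).
t=0.000000, u=0.050000:
  k1 = f(0.000000, 0.050000) = -0.011000
  k2 = f(0.250000, 0.047250) = 0.237009
  u ← 0.050000 + (0.25/2)·(-0.011000 + 0.237009) = 0.078251
t=0.250000, u=0.078251:
  k1 = f(0.250000, 0.078251) = 0.230189
  k2 = f(0.500000, 0.135798) = 0.449550
  u ← 0.078251 + (0.25/2)·(0.230189 + 0.449550) = 0.163218
t=0.500000, u=0.163218:
  k1 = f(0.500000, 0.163218) = 0.443517
  k2 = f(0.750000, 0.274098) = 0.621337
  u ← 0.163218 + (0.25/2)·(0.443517 + 0.621337) = 0.296325
u(0.75) ≈ 0.2963

0.2963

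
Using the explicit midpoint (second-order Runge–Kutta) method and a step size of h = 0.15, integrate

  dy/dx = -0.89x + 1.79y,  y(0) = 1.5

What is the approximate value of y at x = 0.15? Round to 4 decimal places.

1.9468

Midpoint: k1 = f(x_n, y_n); k2 = f(x_n + h/2, y_n + (h/2)·k1); y_{n+1} = y_n + h·k2.
x=0.000000, y=1.500000:
  k1 = f(0.000000, 1.500000) = 2.685000
  k2 = f(0.075000, 1.701375) = 2.978711
  y ← 1.500000 + 0.15·2.978711 = 1.946807
y(0.15) ≈ 1.9468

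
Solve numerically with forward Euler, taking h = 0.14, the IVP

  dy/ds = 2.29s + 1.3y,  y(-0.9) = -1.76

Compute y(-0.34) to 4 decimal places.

-4.6412

Euler: y_{n+1} = y_n + h·f(s_n, y_n).
s=-0.900000, y=-1.760000: f=-4.349000 → y ← -1.760000 + 0.14·(-4.349000) = -2.368860
s=-0.760000, y=-2.368860: f=-4.819918 → y ← -2.368860 + 0.14·(-4.819918) = -3.043649
s=-0.620000, y=-3.043649: f=-5.376543 → y ← -3.043649 + 0.14·(-5.376543) = -3.796365
s=-0.480000, y=-3.796365: f=-6.034474 → y ← -3.796365 + 0.14·(-6.034474) = -4.641191
y(-0.34) ≈ -4.6412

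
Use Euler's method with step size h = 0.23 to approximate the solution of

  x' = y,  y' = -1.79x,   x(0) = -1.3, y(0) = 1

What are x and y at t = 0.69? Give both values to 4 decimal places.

Euler on (x,y): x_{n+1} = x_n + h·x', y_{n+1} = y_n + h·y'.
0.000000: (-1.300000, 1.000000); f=(1.000000, 2.327000) → (-1.070000, 1.535210)
0.230000: (-1.070000, 1.535210); f=(1.535210, 1.915300) → (-0.716902, 1.975729)
0.460000: (-0.716902, 1.975729); f=(1.975729, 1.283254) → (-0.262484, 2.270877)
(x(0.69), y(0.69)) ≈ (-0.2625, 2.2709)

-0.2625, 2.2709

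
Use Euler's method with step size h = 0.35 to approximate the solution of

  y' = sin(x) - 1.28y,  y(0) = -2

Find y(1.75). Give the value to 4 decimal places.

0.4989

Euler: y_{n+1} = y_n + h·f(x_n, y_n).
x=0.000000, y=-2.000000: f=2.560000 → y ← -2.000000 + 0.35·2.560000 = -1.104000
x=0.350000, y=-1.104000: f=1.756018 → y ← -1.104000 + 0.35·1.756018 = -0.489394
x=0.700000, y=-0.489394: f=1.270642 → y ← -0.489394 + 0.35·1.270642 = -0.044669
x=1.050000, y=-0.044669: f=0.924600 → y ← -0.044669 + 0.35·0.924600 = 0.278941
x=1.400000, y=0.278941: f=0.628406 → y ← 0.278941 + 0.35·0.628406 = 0.498883
y(1.75) ≈ 0.4989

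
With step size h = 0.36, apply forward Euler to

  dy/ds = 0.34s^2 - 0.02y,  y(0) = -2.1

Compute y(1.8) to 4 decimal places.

-1.5519

Euler: y_{n+1} = y_n + h·f(s_n, y_n).
s=0.000000, y=-2.100000: f=0.042000 → y ← -2.100000 + 0.36·0.042000 = -2.084880
s=0.360000, y=-2.084880: f=0.085762 → y ← -2.084880 + 0.36·0.085762 = -2.054006
s=0.720000, y=-2.054006: f=0.217336 → y ← -2.054006 + 0.36·0.217336 = -1.975765
s=1.080000, y=-1.975765: f=0.436091 → y ← -1.975765 + 0.36·0.436091 = -1.818772
s=1.440000, y=-1.818772: f=0.741399 → y ← -1.818772 + 0.36·0.741399 = -1.551868
y(1.8) ≈ -1.5519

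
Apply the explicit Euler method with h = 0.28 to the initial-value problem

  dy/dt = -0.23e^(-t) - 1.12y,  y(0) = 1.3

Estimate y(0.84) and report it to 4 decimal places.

0.3199

Euler: y_{n+1} = y_n + h·f(t_n, y_n).
t=0.000000, y=1.300000: f=-1.686000 → y ← 1.300000 + 0.28·(-1.686000) = 0.827920
t=0.280000, y=0.827920: f=-1.101101 → y ← 0.827920 + 0.28·(-1.101101) = 0.519612
t=0.560000, y=0.519612: f=-0.713343 → y ← 0.519612 + 0.28·(-0.713343) = 0.319876
y(0.84) ≈ 0.3199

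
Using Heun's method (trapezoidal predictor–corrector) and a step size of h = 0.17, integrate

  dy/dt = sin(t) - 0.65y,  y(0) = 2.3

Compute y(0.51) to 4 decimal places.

Heun: k1 = f(t_n, y_n); k2 = f(t_n + h, y_n + h·k1); y_{n+1} = y_n + (h/2)·(k1 + k2).
t=0.000000, y=2.300000:
  k1 = f(0.000000, 2.300000) = -1.495000
  k2 = f(0.170000, 2.045850) = -1.160620
  y ← 2.300000 + (0.17/2)·(-1.495000 + (-1.160620)) = 2.074272
t=0.170000, y=2.074272:
  k1 = f(0.170000, 2.074272) = -1.179095
  k2 = f(0.340000, 1.873826) = -0.884500
  y ← 2.074272 + (0.17/2)·(-1.179095 + (-0.884500)) = 1.898867
t=0.340000, y=1.898867:
  k1 = f(0.340000, 1.898867) = -0.900776
  k2 = f(0.510000, 1.745735) = -0.646550
  y ← 1.898867 + (0.17/2)·(-0.900776 + (-0.646550)) = 1.767344
y(0.51) ≈ 1.7673

1.7673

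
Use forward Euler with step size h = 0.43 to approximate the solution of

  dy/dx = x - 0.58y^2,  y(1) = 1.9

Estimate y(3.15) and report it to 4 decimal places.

Euler: y_{n+1} = y_n + h·f(x_n, y_n).
x=1.000000, y=1.900000: f=-1.093800 → y ← 1.900000 + 0.43·(-1.093800) = 1.429666
x=1.430000, y=1.429666: f=0.244512 → y ← 1.429666 + 0.43·0.244512 = 1.534806
x=1.860000, y=1.534806: f=0.493735 → y ← 1.534806 + 0.43·0.493735 = 1.747112
x=2.290000, y=1.747112: f=0.519608 → y ← 1.747112 + 0.43·0.519608 = 1.970543
x=2.720000, y=1.970543: f=0.467836 → y ← 1.970543 + 0.43·0.467836 = 2.171713
y(3.15) ≈ 2.1717

2.1717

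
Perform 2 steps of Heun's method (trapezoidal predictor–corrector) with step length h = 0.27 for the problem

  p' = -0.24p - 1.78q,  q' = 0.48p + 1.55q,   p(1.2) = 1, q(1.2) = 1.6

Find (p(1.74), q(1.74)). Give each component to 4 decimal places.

Heun on (p,q): k1 = f(t_n, state_n); k2 = f(t_n + h, state_n + h·k1); state_{n+1} = state_n + (h/2)·(k1 + k2).
1.200000: (1.000000, 1.600000)
  k1 = (-3.088000, 2.960000)
  predictor → (0.166240, 2.399200)
  k2 = (-4.310474, 3.798555)
  → (0.001206, 2.512405)
1.470000: (0.001206, 2.512405)
  k1 = (-4.472370, 3.894807)
  predictor → (-1.206334, 3.564003)
  k2 = (-6.054405, 4.945164)
  → (-1.419909, 3.705801)
(p(1.74), q(1.74)) ≈ (-1.4199, 3.7058)

-1.4199, 3.7058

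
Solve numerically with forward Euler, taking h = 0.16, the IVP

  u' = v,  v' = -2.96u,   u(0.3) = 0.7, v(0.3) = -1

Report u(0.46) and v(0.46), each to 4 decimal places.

0.5400, -1.3315

Euler on (u,v): u_{n+1} = u_n + h·u', v_{n+1} = v_n + h·v'.
0.300000: (0.700000, -1.000000); f=(-1.000000, -2.072000) → (0.540000, -1.331520)
(u(0.46), v(0.46)) ≈ (0.5400, -1.3315)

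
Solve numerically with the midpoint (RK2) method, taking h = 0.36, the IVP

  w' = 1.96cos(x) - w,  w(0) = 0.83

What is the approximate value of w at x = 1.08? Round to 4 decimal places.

Midpoint: k1 = f(x_n, w_n); k2 = f(x_n + h/2, w_n + (h/2)·k1); w_{n+1} = w_n + h·k2.
x=0.000000, w=0.830000:
  k1 = f(0.000000, 0.830000) = 1.130000
  k2 = f(0.180000, 1.033400) = 0.894934
  w ← 0.830000 + 0.36·0.894934 = 1.152176
x=0.360000, w=1.152176:
  k1 = f(0.360000, 1.152176) = 0.682182
  k2 = f(0.540000, 1.274969) = 0.406140
  w ← 1.152176 + 0.36·0.406140 = 1.298387
x=0.720000, w=1.298387:
  k1 = f(0.720000, 1.298387) = 0.175153
  k2 = f(0.900000, 1.329914) = -0.111559
  w ← 1.298387 + 0.36·(-0.111559) = 1.258226
w(1.08) ≈ 1.2582

1.2582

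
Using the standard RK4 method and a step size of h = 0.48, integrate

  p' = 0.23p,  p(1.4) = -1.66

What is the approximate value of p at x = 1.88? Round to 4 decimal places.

-1.8538

RK4: k1 = f(x_n, p_n); k2 = f(x_n + h/2, p_n + (h/2)·k1); k3 = f(x_n + h/2, p_n + (h/2)·k2); k4 = f(x_n + h, p_n + h·k3); p_{n+1} = p_n + (h/6)·(k1 + 2k2 + 2k3 + k4).
x=1.400000, p=-1.660000:
  k1 = f(1.400000, -1.660000) = -0.381800
  k2 = f(1.640000, -1.751632) = -0.402875
  k3 = f(1.640000, -1.756690) = -0.404039
  k4 = f(1.880000, -1.853939) = -0.426406
  p ← -1.660000 + (0.48/6)·(k1 + 2k2 + 2k3 + k4) = -1.853763
p(1.88) ≈ -1.8538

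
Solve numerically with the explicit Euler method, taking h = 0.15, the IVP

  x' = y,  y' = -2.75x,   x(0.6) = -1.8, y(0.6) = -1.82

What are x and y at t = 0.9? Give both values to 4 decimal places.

-2.2346, -0.2224

Euler on (x,y): x_{n+1} = x_n + h·x', y_{n+1} = y_n + h·y'.
0.600000: (-1.800000, -1.820000); f=(-1.820000, 4.950000) → (-2.073000, -1.077500)
0.750000: (-2.073000, -1.077500); f=(-1.077500, 5.700750) → (-2.234625, -0.222388)
(x(0.9), y(0.9)) ≈ (-2.2346, -0.2224)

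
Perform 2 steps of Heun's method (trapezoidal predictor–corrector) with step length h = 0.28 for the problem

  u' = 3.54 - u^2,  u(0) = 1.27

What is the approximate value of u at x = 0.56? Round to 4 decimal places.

1.7295

Heun: k1 = f(x_n, u_n); k2 = f(x_n + h, u_n + h·k1); u_{n+1} = u_n + (h/2)·(k1 + k2).
x=0.000000, u=1.270000:
  k1 = f(0.000000, 1.270000) = 1.927100
  k2 = f(0.280000, 1.809588) = 0.265391
  u ← 1.270000 + (0.28/2)·(1.927100 + 0.265391) = 1.576949
x=0.280000, u=1.576949:
  k1 = f(0.280000, 1.576949) = 1.053233
  k2 = f(0.560000, 1.871854) = 0.036163
  u ← 1.576949 + (0.28/2)·(1.053233 + 0.036163) = 1.729464
u(0.56) ≈ 1.7295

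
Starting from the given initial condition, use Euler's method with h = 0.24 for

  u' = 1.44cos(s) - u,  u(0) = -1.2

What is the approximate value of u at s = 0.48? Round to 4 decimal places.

-0.0948

Euler: u_{n+1} = u_n + h·f(s_n, u_n).
s=0.000000, u=-1.200000: f=2.640000 → u ← -1.200000 + 0.24·2.640000 = -0.566400
s=0.240000, u=-0.566400: f=1.965127 → u ← -0.566400 + 0.24·1.965127 = -0.094770
u(0.48) ≈ -0.0948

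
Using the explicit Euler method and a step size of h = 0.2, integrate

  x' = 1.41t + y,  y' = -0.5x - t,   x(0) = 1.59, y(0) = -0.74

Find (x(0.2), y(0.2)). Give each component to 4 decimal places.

Euler on (x,y): x_{n+1} = x_n + h·x', y_{n+1} = y_n + h·y'.
0.000000: (1.590000, -0.740000); f=(-0.740000, -0.795000) → (1.442000, -0.899000)
(x(0.2), y(0.2)) ≈ (1.4420, -0.8990)

1.4420, -0.8990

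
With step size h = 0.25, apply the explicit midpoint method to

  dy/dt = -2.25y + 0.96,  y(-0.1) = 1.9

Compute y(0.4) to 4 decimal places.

0.9495

Midpoint: k1 = f(t_n, y_n); k2 = f(t_n + h/2, y_n + (h/2)·k1); y_{n+1} = y_n + h·k2.
t=-0.100000, y=1.900000:
  k1 = f(-0.100000, 1.900000) = -3.315000
  k2 = f(0.025000, 1.485625) = -2.382656
  y ← 1.900000 + 0.25·(-2.382656) = 1.304336
t=0.150000, y=1.304336:
  k1 = f(0.150000, 1.304336) = -1.974756
  k2 = f(0.275000, 1.057491) = -1.419356
  y ← 1.304336 + 0.25·(-1.419356) = 0.949497
y(0.4) ≈ 0.9495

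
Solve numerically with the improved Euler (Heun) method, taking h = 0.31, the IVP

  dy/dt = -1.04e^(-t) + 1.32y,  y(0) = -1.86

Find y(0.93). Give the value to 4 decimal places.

Heun: k1 = f(t_n, y_n); k2 = f(t_n + h, y_n + h·k1); y_{n+1} = y_n + (h/2)·(k1 + k2).
t=0.000000, y=-1.860000:
  k1 = f(0.000000, -1.860000) = -3.495200
  k2 = f(0.310000, -2.943512) = -4.648221
  y ← -1.860000 + (0.31/2)·(-3.495200 + (-4.648221)) = -3.122230
t=0.310000, y=-3.122230:
  k1 = f(0.310000, -3.122230) = -4.884129
  k2 = f(0.620000, -4.636310) = -6.679392
  y ← -3.122230 + (0.31/2)·(-4.884129 + (-6.679392)) = -4.914576
t=0.620000, y=-4.914576:
  k1 = f(0.620000, -4.914576) = -7.046702
  k2 = f(0.930000, -7.099054) = -9.781087
  y ← -4.914576 + (0.31/2)·(-7.046702 + (-9.781087)) = -7.522883
y(0.93) ≈ -7.5229

-7.5229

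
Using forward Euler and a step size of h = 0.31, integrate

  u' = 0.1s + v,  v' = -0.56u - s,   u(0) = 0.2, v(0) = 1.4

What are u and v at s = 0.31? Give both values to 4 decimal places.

0.6340, 1.3653

Euler on (u,v): u_{n+1} = u_n + h·u', v_{n+1} = v_n + h·v'.
0.000000: (0.200000, 1.400000); f=(1.400000, -0.112000) → (0.634000, 1.365280)
(u(0.31), v(0.31)) ≈ (0.6340, 1.3653)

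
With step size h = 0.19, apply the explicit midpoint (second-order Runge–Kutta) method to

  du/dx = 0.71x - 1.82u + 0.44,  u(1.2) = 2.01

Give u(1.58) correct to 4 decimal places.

Midpoint: k1 = f(x_n, u_n); k2 = f(x_n + h/2, u_n + (h/2)·k1); u_{n+1} = u_n + h·k2.
x=1.200000, u=2.010000:
  k1 = f(1.200000, 2.010000) = -2.366200
  k2 = f(1.295000, 1.785211) = -1.889634
  u ← 2.010000 + 0.19·(-1.889634) = 1.650970
x=1.390000, u=1.650970:
  k1 = f(1.390000, 1.650970) = -1.577865
  k2 = f(1.485000, 1.501072) = -1.237602
  u ← 1.650970 + 0.19·(-1.237602) = 1.415825
u(1.58) ≈ 1.4158

1.4158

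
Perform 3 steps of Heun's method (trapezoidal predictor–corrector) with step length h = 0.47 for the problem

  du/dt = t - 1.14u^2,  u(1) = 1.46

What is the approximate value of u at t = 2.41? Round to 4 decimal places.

1.4325

Heun: k1 = f(t_n, u_n); k2 = f(t_n + h, u_n + h·k1); u_{n+1} = u_n + (h/2)·(k1 + k2).
t=1.000000, u=1.460000:
  k1 = f(1.000000, 1.460000) = -1.430024
  k2 = f(1.470000, 0.787889) = 0.762324
  u ← 1.460000 + (0.47/2)·(-1.430024 + 0.762324) = 1.303090
t=1.470000, u=1.303090:
  k1 = f(1.470000, 1.303090) = -0.465771
  k2 = f(1.940000, 1.084178) = 0.599996
  u ← 1.303090 + (0.47/2)·(-0.465771 + 0.599996) = 1.334633
t=1.940000, u=1.334633:
  k1 = f(1.940000, 1.334633) = -0.090621
  k2 = f(2.410000, 1.292042) = 0.506916
  u ← 1.334633 + (0.47/2)·(-0.090621 + 0.506916) = 1.432463
u(2.41) ≈ 1.4325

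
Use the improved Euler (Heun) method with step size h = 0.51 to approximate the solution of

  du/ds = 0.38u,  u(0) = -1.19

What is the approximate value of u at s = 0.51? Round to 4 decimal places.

-1.4430

Heun: k1 = f(s_n, u_n); k2 = f(s_n + h, u_n + h·k1); u_{n+1} = u_n + (h/2)·(k1 + k2).
s=0.000000, u=-1.190000:
  k1 = f(0.000000, -1.190000) = -0.452200
  k2 = f(0.510000, -1.420622) = -0.539836
  u ← -1.190000 + (0.51/2)·(-0.452200 + (-0.539836)) = -1.442969
u(0.51) ≈ -1.4430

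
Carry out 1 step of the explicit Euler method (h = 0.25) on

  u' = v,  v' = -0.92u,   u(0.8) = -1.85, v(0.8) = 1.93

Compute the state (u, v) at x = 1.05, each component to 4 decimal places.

Euler on (u,v): u_{n+1} = u_n + h·u', v_{n+1} = v_n + h·v'.
0.800000: (-1.850000, 1.930000); f=(1.930000, 1.702000) → (-1.367500, 2.355500)
(u(1.05), v(1.05)) ≈ (-1.3675, 2.3555)

-1.3675, 2.3555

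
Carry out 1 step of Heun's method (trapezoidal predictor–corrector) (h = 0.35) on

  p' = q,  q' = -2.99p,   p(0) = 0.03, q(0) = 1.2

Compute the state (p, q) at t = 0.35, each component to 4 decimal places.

Heun on (p,q): k1 = f(t_n, state_n); k2 = f(t_n + h, state_n + h·k1); state_{n+1} = state_n + (h/2)·(k1 + k2).
0.000000: (0.030000, 1.200000)
  k1 = (1.200000, -0.089700)
  predictor → (0.450000, 1.168605)
  k2 = (1.168605, -1.345500)
  → (0.444506, 0.948840)
(p(0.35), q(0.35)) ≈ (0.4445, 0.9488)

0.4445, 0.9488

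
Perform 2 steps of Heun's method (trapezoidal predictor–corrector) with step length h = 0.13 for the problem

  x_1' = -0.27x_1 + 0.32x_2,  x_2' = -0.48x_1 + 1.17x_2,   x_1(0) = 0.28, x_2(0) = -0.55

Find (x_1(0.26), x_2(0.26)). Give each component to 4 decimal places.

0.2080, -0.7808

Heun on (x_1,x_2): k1 = f(t_n, state_n); k2 = f(t_n + h, state_n + h·k1); state_{n+1} = state_n + (h/2)·(k1 + k2).
0.000000: (0.280000, -0.550000)
  k1 = (-0.251600, -0.777900)
  predictor → (0.247292, -0.651127)
  k2 = (-0.275129, -0.880519)
  → (0.245763, -0.657797)
0.130000: (0.245763, -0.657797)
  k1 = (-0.276851, -0.887589)
  predictor → (0.209772, -0.773184)
  k2 = (-0.304057, -1.005316)
  → (0.208004, -0.780836)
(x_1(0.26), x_2(0.26)) ≈ (0.2080, -0.7808)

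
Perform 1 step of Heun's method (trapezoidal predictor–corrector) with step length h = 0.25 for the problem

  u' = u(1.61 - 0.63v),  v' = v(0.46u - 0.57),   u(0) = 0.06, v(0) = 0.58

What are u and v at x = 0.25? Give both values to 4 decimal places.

Heun on (u,v): k1 = f(x_n, state_n); k2 = f(x_n + h, state_n + h·k1); state_{n+1} = state_n + (h/2)·(k1 + k2).
0.000000: (0.060000, 0.580000)
  k1 = (0.074676, -0.314592)
  predictor → (0.078669, 0.501352)
  k2 = (0.101809, -0.267628)
  → (0.082061, 0.507223)
(u(0.25), v(0.25)) ≈ (0.0821, 0.5072)

0.0821, 0.5072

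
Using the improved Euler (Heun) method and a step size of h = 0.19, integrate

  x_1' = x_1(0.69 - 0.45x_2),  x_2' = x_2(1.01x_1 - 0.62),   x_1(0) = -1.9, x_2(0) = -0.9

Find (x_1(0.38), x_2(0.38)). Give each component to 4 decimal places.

Heun on (x_1,x_2): k1 = f(x_n, state_n); k2 = f(x_n + h, state_n + h·k1); state_{n+1} = state_n + (h/2)·(k1 + k2).
0.000000: (-1.900000, -0.900000)
  k1 = (-2.080500, 2.285100)
  predictor → (-2.295295, -0.465831)
  k2 = (-2.064902, 1.368727)
  → (-2.293813, -0.552886)
0.190000: (-2.293813, -0.552886)
  k1 = (-2.153429, 1.623690)
  predictor → (-2.702965, -0.244385)
  k2 = (-2.162300, 0.818690)
  → (-2.703808, -0.320860)
(x_1(0.38), x_2(0.38)) ≈ (-2.7038, -0.3209)

-2.7038, -0.3209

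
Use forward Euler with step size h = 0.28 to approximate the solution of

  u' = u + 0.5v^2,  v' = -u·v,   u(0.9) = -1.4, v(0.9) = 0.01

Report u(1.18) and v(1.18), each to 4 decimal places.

-1.7920, 0.0139

Euler on (u,v): u_{n+1} = u_n + h·u', v_{n+1} = v_n + h·v'.
0.900000: (-1.400000, 0.010000); f=(-1.399950, 0.014000) → (-1.791986, 0.013920)
(u(1.18), v(1.18)) ≈ (-1.7920, 0.0139)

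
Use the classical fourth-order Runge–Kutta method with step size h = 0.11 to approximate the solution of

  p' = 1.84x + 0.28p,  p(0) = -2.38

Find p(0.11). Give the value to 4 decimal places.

RK4: k1 = f(x_n, p_n); k2 = f(x_n + h/2, p_n + (h/2)·k1); k3 = f(x_n + h/2, p_n + (h/2)·k2); k4 = f(x_n + h, p_n + h·k3); p_{n+1} = p_n + (h/6)·(k1 + 2k2 + 2k3 + k4).
x=0.000000, p=-2.380000:
  k1 = f(0.000000, -2.380000) = -0.666400
  k2 = f(0.055000, -2.416652) = -0.575463
  k3 = f(0.055000, -2.411650) = -0.574062
  k4 = f(0.110000, -2.443147) = -0.481681
  p ← -2.380000 + (0.11/6)·(k1 + 2k2 + 2k3 + k4) = -2.443197
p(0.11) ≈ -2.4432

-2.4432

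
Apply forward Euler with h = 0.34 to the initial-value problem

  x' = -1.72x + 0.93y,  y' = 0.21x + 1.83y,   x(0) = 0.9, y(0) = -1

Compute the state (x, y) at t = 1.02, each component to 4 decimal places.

Euler on (x,y): x_{n+1} = x_n + h·x', y_{n+1} = y_n + h·y'.
0.000000: (0.900000, -1.000000); f=(-2.478000, -1.641000) → (0.057480, -1.557940)
0.340000: (0.057480, -1.557940); f=(-1.547750, -2.838959) → (-0.468755, -2.523186)
0.680000: (-0.468755, -2.523186); f=(-1.540305, -4.715869) → (-0.992459, -4.126582)
(x(1.02), y(1.02)) ≈ (-0.9925, -4.1266)

-0.9925, -4.1266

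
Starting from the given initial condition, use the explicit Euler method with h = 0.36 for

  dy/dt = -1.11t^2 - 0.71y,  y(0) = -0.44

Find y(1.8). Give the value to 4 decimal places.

Euler: y_{n+1} = y_n + h·f(t_n, y_n).
t=0.000000, y=-0.440000: f=0.312400 → y ← -0.440000 + 0.36·0.312400 = -0.327536
t=0.360000, y=-0.327536: f=0.088695 → y ← -0.327536 + 0.36·0.088695 = -0.295606
t=0.720000, y=-0.295606: f=-0.365544 → y ← -0.295606 + 0.36·(-0.365544) = -0.427202
t=1.080000, y=-0.427202: f=-0.991391 → y ← -0.427202 + 0.36·(-0.991391) = -0.784102
t=1.440000, y=-0.784102: f=-1.744983 → y ← -0.784102 + 0.36·(-1.744983) = -1.412296
y(1.8) ≈ -1.4123

-1.4123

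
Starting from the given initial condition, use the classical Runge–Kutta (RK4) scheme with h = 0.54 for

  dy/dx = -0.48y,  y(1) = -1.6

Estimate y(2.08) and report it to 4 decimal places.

-0.9528

RK4: k1 = f(x_n, y_n); k2 = f(x_n + h/2, y_n + (h/2)·k1); k3 = f(x_n + h/2, y_n + (h/2)·k2); k4 = f(x_n + h, y_n + h·k3); y_{n+1} = y_n + (h/6)·(k1 + 2k2 + 2k3 + k4).
x=1.000000, y=-1.600000:
  k1 = f(1.000000, -1.600000) = 0.768000
  k2 = f(1.270000, -1.392640) = 0.668467
  k3 = f(1.270000, -1.419514) = 0.681367
  k4 = f(1.540000, -1.232062) = 0.591390
  y ← -1.600000 + (0.54/6)·(k1 + 2k2 + 2k3 + k4) = -1.234685
x=1.540000, y=-1.234685:
  k1 = f(1.540000, -1.234685) = 0.592649
  k2 = f(1.810000, -1.074670) = 0.515841
  k3 = f(1.810000, -1.095408) = 0.525796
  k4 = f(2.080000, -0.950755) = 0.456362
  y ← -1.234685 + (0.54/6)·(k1 + 2k2 + 2k3 + k4) = -0.952779
y(2.08) ≈ -0.9528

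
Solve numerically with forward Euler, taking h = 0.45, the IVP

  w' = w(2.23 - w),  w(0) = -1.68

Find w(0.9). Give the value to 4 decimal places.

Euler: w_{n+1} = w_n + h·f(t_n, w_n).
t=0.000000, w=-1.680000: f=-6.568800 → w ← -1.680000 + 0.45·(-6.568800) = -4.635960
t=0.450000, w=-4.635960: f=-31.830316 → w ← -4.635960 + 0.45·(-31.830316) = -18.959602
w(0.9) ≈ -18.9596

-18.9596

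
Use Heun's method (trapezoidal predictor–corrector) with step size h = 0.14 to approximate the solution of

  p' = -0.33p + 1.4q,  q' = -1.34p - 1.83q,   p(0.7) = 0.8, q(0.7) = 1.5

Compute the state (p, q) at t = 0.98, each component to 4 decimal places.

Heun on (p,q): k1 = f(t_n, state_n); k2 = f(t_n + h, state_n + h·k1); state_{n+1} = state_n + (h/2)·(k1 + k2).
0.700000: (0.800000, 1.500000)
  k1 = (1.836000, -3.817000)
  predictor → (1.057040, 0.965620)
  k2 = (1.003045, -3.183518)
  → (0.998733, 1.009964)
0.840000: (0.998733, 1.009964)
  k1 = (1.084367, -3.186536)
  predictor → (1.150545, 0.563849)
  k2 = (0.409708, -2.573573)
  → (1.103318, 0.606756)
(p(0.98), q(0.98)) ≈ (1.1033, 0.6068)

1.1033, 0.6068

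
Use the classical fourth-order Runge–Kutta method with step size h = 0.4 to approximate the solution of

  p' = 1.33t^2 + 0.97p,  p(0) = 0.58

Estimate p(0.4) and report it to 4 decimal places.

RK4: k1 = f(t_n, p_n); k2 = f(t_n + h/2, p_n + (h/2)·k1); k3 = f(t_n + h/2, p_n + (h/2)·k2); k4 = f(t_n + h, p_n + h·k3); p_{n+1} = p_n + (h/6)·(k1 + 2k2 + 2k3 + k4).
t=0.000000, p=0.580000:
  k1 = f(0.000000, 0.580000) = 0.562600
  k2 = f(0.200000, 0.692520) = 0.724944
  k3 = f(0.200000, 0.724989) = 0.756439
  k4 = f(0.400000, 0.882576) = 1.068898
  p ← 0.580000 + (0.4/6)·(k1 + 2k2 + 2k3 + k4) = 0.886284
p(0.4) ≈ 0.8863

0.8863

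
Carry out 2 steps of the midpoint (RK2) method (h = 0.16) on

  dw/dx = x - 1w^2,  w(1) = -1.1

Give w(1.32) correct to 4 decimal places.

Midpoint: k1 = f(x_n, w_n); k2 = f(x_n + h/2, w_n + (h/2)·k1); w_{n+1} = w_n + h·k2.
x=1.000000, w=-1.100000:
  k1 = f(1.000000, -1.100000) = -0.210000
  k2 = f(1.080000, -1.116800) = -0.167242
  w ← -1.100000 + 0.16·(-0.167242) = -1.126759
x=1.160000, w=-1.126759:
  k1 = f(1.160000, -1.126759) = -0.109585
  k2 = f(1.240000, -1.135526) = -0.049418
  w ← -1.126759 + 0.16·(-0.049418) = -1.134666
w(1.32) ≈ -1.1347

-1.1347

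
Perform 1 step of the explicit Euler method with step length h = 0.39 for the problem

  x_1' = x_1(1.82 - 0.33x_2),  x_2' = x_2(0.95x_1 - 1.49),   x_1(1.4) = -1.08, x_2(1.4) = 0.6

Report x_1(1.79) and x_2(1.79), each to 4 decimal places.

-1.7632, 0.0113

Euler on (x_1,x_2): x_1_{n+1} = x_1_n + h·x_1', x_2_{n+1} = x_2_n + h·x_2'.
1.400000: (-1.080000, 0.600000); f=(-1.751760, -1.509600) → (-1.763186, 0.011256)
(x_1(1.79), x_2(1.79)) ≈ (-1.7632, 0.0113)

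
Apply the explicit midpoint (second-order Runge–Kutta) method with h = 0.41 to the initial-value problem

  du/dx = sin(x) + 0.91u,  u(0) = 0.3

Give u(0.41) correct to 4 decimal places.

0.5163

Midpoint: k1 = f(x_n, u_n); k2 = f(x_n + h/2, u_n + (h/2)·k1); u_{n+1} = u_n + h·k2.
x=0.000000, u=0.300000:
  k1 = f(0.000000, 0.300000) = 0.273000
  k2 = f(0.205000, 0.355965) = 0.527495
  u ← 0.300000 + 0.41·0.527495 = 0.516273
u(0.41) ≈ 0.5163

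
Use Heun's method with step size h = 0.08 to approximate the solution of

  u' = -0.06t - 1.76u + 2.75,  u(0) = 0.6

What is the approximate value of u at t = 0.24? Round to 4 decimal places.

0.9291

Heun: k1 = f(t_n, u_n); k2 = f(t_n + h, u_n + h·k1); u_{n+1} = u_n + (h/2)·(k1 + k2).
t=0.000000, u=0.600000:
  k1 = f(0.000000, 0.600000) = 1.694000
  k2 = f(0.080000, 0.735520) = 1.450685
  u ← 0.600000 + (0.08/2)·(1.694000 + 1.450685) = 0.725787
t=0.080000, u=0.725787:
  k1 = f(0.080000, 0.725787) = 1.467814
  k2 = f(0.160000, 0.843213) = 1.256346
  u ← 0.725787 + (0.08/2)·(1.467814 + 1.256346) = 0.834754
t=0.160000, u=0.834754:
  k1 = f(0.160000, 0.834754) = 1.271233
  k2 = f(0.240000, 0.936452) = 1.087444
  u ← 0.834754 + (0.08/2)·(1.271233 + 1.087444) = 0.929101
u(0.24) ≈ 0.9291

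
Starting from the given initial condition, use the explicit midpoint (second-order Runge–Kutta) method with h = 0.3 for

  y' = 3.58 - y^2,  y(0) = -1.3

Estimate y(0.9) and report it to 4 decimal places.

1.2925

Midpoint: k1 = f(s_n, y_n); k2 = f(s_n + h/2, y_n + (h/2)·k1); y_{n+1} = y_n + h·k2.
s=0.000000, y=-1.300000:
  k1 = f(0.000000, -1.300000) = 1.890000
  k2 = f(0.150000, -1.016500) = 2.546728
  y ← -1.300000 + 0.3·2.546728 = -0.535982
s=0.300000, y=-0.535982:
  k1 = f(0.300000, -0.535982) = 3.292724
  k2 = f(0.450000, -0.042073) = 3.578230
  y ← -0.535982 + 0.3·3.578230 = 0.537487
s=0.600000, y=0.537487:
  k1 = f(0.600000, 0.537487) = 3.291107
  k2 = f(0.750000, 1.031153) = 2.516723
  y ← 0.537487 + 0.3·2.516723 = 1.292504
y(0.9) ≈ 1.2925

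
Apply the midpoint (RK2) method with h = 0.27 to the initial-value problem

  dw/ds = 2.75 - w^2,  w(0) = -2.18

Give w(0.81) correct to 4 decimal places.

Midpoint: k1 = f(s_n, w_n); k2 = f(s_n + h/2, w_n + (h/2)·k1); w_{n+1} = w_n + h·k2.
s=0.000000, w=-2.180000:
  k1 = f(0.000000, -2.180000) = -2.002400
  k2 = f(0.135000, -2.450324) = -3.254088
  w ← -2.180000 + 0.27·(-3.254088) = -3.058604
s=0.270000, w=-3.058604:
  k1 = f(0.270000, -3.058604) = -6.605056
  k2 = f(0.405000, -3.950286) = -12.854762
  w ← -3.058604 + 0.27·(-12.854762) = -6.529389
s=0.540000, w=-6.529389:
  k1 = f(0.540000, -6.529389) = -39.882926
  k2 = f(0.675000, -11.913584) = -139.183493
  w ← -6.529389 + 0.27·(-139.183493) = -44.108932
w(0.81) ≈ -44.1089

-44.1089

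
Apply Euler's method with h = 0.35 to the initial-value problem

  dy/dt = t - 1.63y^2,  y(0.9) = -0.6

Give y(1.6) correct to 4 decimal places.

-0.1901

Euler: y_{n+1} = y_n + h·f(t_n, y_n).
t=0.900000, y=-0.600000: f=0.313200 → y ← -0.600000 + 0.35·0.313200 = -0.490380
t=1.250000, y=-0.490380: f=0.858030 → y ← -0.490380 + 0.35·0.858030 = -0.190070
y(1.6) ≈ -0.1901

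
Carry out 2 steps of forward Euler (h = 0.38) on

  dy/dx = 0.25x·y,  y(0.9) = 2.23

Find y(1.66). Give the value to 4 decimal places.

Euler: y_{n+1} = y_n + h·f(x_n, y_n).
x=0.900000, y=2.230000: f=0.501750 → y ← 2.230000 + 0.38·0.501750 = 2.420665
x=1.280000, y=2.420665: f=0.774613 → y ← 2.420665 + 0.38·0.774613 = 2.715018
y(1.66) ≈ 2.7150

2.7150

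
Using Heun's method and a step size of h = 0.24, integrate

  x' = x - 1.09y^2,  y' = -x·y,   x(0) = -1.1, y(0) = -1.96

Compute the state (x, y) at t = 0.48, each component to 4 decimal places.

-8.1093, -7.2858

Heun on (x,y): k1 = f(t_n, state_n); k2 = f(t_n + h, state_n + h·k1); state_{n+1} = state_n + (h/2)·(k1 + k2).
0.000000: (-1.100000, -1.960000)
  k1 = (-5.287344, -2.156000)
  predictor → (-2.368963, -2.477440)
  k2 = (-9.059065, -5.868963)
  → (-2.821569, -2.922996)
0.240000: (-2.821569, -2.922996)
  k1 = (-12.134423, -8.247434)
  predictor → (-5.733831, -4.902380)
  k2 = (-31.930156, -28.109415)
  → (-8.109319, -7.285817)
(x(0.48), y(0.48)) ≈ (-8.1093, -7.2858)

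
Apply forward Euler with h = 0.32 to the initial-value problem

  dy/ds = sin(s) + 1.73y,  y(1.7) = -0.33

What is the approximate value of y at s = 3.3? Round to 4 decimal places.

0.7795

Euler: y_{n+1} = y_n + h·f(s_n, y_n).
s=1.700000, y=-0.330000: f=0.420765 → y ← -0.330000 + 0.32·0.420765 = -0.195355
s=2.020000, y=-0.195355: f=0.562829 → y ← -0.195355 + 0.32·0.562829 = -0.015250
s=2.340000, y=-0.015250: f=0.692082 → y ← -0.015250 + 0.32·0.692082 = 0.206216
s=2.660000, y=0.206216: f=0.819945 → y ← 0.206216 + 0.32·0.819945 = 0.468599
s=2.980000, y=0.468599: f=0.971566 → y ← 0.468599 + 0.32·0.971566 = 0.779500
y(3.3) ≈ 0.7795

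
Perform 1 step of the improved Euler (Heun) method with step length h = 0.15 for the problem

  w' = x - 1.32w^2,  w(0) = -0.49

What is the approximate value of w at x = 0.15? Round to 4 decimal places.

Heun: k1 = f(x_n, w_n); k2 = f(x_n + h, w_n + h·k1); w_{n+1} = w_n + (h/2)·(k1 + k2).
x=0.000000, w=-0.490000:
  k1 = f(0.000000, -0.490000) = -0.316932
  k2 = f(0.150000, -0.537540) = -0.231413
  w ← -0.490000 + (0.15/2)·(-0.316932 + (-0.231413)) = -0.531126
w(0.15) ≈ -0.5311

-0.5311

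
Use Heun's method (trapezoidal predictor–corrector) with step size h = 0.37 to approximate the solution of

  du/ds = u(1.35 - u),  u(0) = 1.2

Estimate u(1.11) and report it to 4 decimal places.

Heun: k1 = f(s_n, u_n); k2 = f(s_n + h, u_n + h·k1); u_{n+1} = u_n + (h/2)·(k1 + k2).
s=0.000000, u=1.200000:
  k1 = f(0.000000, 1.200000) = 0.180000
  k2 = f(0.370000, 1.266600) = 0.105634
  u ← 1.200000 + (0.37/2)·(0.180000 + 0.105634) = 1.252842
s=0.370000, u=1.252842:
  k1 = f(0.370000, 1.252842) = 0.121723
  k2 = f(0.740000, 1.297880) = 0.067646
  u ← 1.252842 + (0.37/2)·(0.121723 + 0.067646) = 1.287876
s=0.740000, u=1.287876:
  k1 = f(0.740000, 1.287876) = 0.080009
  k2 = f(1.110000, 1.317479) = 0.042846
  u ← 1.287876 + (0.37/2)·(0.080009 + 0.042846) = 1.310604
u(1.11) ≈ 1.3106

1.3106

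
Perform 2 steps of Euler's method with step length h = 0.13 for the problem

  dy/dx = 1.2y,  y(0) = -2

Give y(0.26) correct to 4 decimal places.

Euler: y_{n+1} = y_n + h·f(x_n, y_n).
x=0.000000, y=-2.000000: f=-2.400000 → y ← -2.000000 + 0.13·(-2.400000) = -2.312000
x=0.130000, y=-2.312000: f=-2.774400 → y ← -2.312000 + 0.13·(-2.774400) = -2.672672
y(0.26) ≈ -2.6727

-2.6727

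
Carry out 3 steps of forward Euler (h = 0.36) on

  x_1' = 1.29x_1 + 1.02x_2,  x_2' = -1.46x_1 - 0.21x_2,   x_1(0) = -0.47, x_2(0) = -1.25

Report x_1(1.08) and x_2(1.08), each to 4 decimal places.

-3.0357, 0.8395

Euler on (x_1,x_2): x_1_{n+1} = x_1_n + h·x_1', x_2_{n+1} = x_2_n + h·x_2'.
0.000000: (-0.470000, -1.250000); f=(-1.881300, 0.948700) → (-1.147268, -0.908468)
0.360000: (-1.147268, -0.908468); f=(-2.406613, 1.865790) → (-2.013649, -0.236784)
0.720000: (-2.013649, -0.236784); f=(-2.839126, 2.989652) → (-3.035734, 0.839491)
(x_1(1.08), x_2(1.08)) ≈ (-3.0357, 0.8395)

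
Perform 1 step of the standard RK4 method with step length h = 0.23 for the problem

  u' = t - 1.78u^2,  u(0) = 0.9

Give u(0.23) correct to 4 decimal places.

RK4: k1 = f(t_n, u_n); k2 = f(t_n + h/2, u_n + (h/2)·k1); k3 = f(t_n + h/2, u_n + (h/2)·k2); k4 = f(t_n + h, u_n + h·k3); u_{n+1} = u_n + (h/6)·(k1 + 2k2 + 2k3 + k4).
t=0.000000, u=0.900000:
  k1 = f(0.000000, 0.900000) = -1.441800
  k2 = f(0.115000, 0.734193) = -0.844490
  k3 = f(0.115000, 0.802884) = -1.032427
  k4 = f(0.230000, 0.662542) = -0.551351
  u ← 0.900000 + (0.23/6)·(k1 + 2k2 + 2k3 + k4) = 0.679699
u(0.23) ≈ 0.6797

0.6797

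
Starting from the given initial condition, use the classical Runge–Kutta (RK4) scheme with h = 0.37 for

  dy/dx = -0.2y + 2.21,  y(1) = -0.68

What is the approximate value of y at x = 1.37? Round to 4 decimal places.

RK4: k1 = f(x_n, y_n); k2 = f(x_n + h/2, y_n + (h/2)·k1); k3 = f(x_n + h/2, y_n + (h/2)·k2); k4 = f(x_n + h, y_n + h·k3); y_{n+1} = y_n + (h/6)·(k1 + 2k2 + 2k3 + k4).
x=1.000000, y=-0.680000:
  k1 = f(1.000000, -0.680000) = 2.346000
  k2 = f(1.185000, -0.245990) = 2.259198
  k3 = f(1.185000, -0.262048) = 2.262410
  k4 = f(1.370000, 0.157092) = 2.178582
  y ← -0.680000 + (0.37/6)·(k1 + 2k2 + 2k3 + k4) = 0.156681
y(1.37) ≈ 0.1567

0.1567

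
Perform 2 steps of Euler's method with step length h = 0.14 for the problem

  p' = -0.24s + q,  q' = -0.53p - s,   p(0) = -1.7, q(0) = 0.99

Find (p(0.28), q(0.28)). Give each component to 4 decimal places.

Euler on (p,q): p_{n+1} = p_n + h·p', q_{n+1} = q_n + h·q'.
0.000000: (-1.700000, 0.990000); f=(0.990000, 0.901000) → (-1.561400, 1.116140)
0.140000: (-1.561400, 1.116140); f=(1.082540, 0.687542) → (-1.409844, 1.212396)
(p(0.28), q(0.28)) ≈ (-1.4098, 1.2124)

-1.4098, 1.2124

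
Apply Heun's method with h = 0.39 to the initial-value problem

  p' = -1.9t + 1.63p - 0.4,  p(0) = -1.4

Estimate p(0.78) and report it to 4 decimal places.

-6.1026

Heun: k1 = f(t_n, p_n); k2 = f(t_n + h, p_n + h·k1); p_{n+1} = p_n + (h/2)·(k1 + k2).
t=0.000000, p=-1.400000:
  k1 = f(0.000000, -1.400000) = -2.682000
  k2 = f(0.390000, -2.445980) = -5.127947
  p ← -1.400000 + (0.39/2)·(-2.682000 + (-5.127947)) = -2.922940
t=0.390000, p=-2.922940:
  k1 = f(0.390000, -2.922940) = -5.905392
  k2 = f(0.780000, -5.226043) = -10.400449
  p ← -2.922940 + (0.39/2)·(-5.905392 + (-10.400449)) = -6.102579
p(0.78) ≈ -6.1026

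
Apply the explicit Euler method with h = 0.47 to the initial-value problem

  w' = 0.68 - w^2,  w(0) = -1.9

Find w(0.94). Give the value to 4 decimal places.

-8.0050

Euler: w_{n+1} = w_n + h·f(s_n, w_n).
s=0.000000, w=-1.900000: f=-2.930000 → w ← -1.900000 + 0.47·(-2.930000) = -3.277100
s=0.470000, w=-3.277100: f=-10.059384 → w ← -3.277100 + 0.47·(-10.059384) = -8.005011
w(0.94) ≈ -8.0050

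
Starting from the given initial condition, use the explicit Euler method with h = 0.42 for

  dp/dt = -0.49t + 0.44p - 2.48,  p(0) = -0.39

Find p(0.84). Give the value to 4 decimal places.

-2.9096

Euler: p_{n+1} = p_n + h·f(t_n, p_n).
t=0.000000, p=-0.390000: f=-2.651600 → p ← -0.390000 + 0.42·(-2.651600) = -1.503672
t=0.420000, p=-1.503672: f=-3.347416 → p ← -1.503672 + 0.42·(-3.347416) = -2.909587
p(0.84) ≈ -2.9096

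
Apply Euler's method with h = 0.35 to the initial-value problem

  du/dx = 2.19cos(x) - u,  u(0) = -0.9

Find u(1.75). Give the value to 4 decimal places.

Euler: u_{n+1} = u_n + h·f(x_n, u_n).
x=0.000000, u=-0.900000: f=3.090000 → u ← -0.900000 + 0.35·3.090000 = 0.181500
x=0.350000, u=0.181500: f=1.875726 → u ← 0.181500 + 0.35·1.875726 = 0.838004
x=0.700000, u=0.838004: f=0.837000 → u ← 0.838004 + 0.35·0.837000 = 1.130954
x=1.050000, u=1.130954: f=-0.041274 → u ← 1.130954 + 0.35·(-0.041274) = 1.116508
x=1.400000, u=1.116508: f=-0.744280 → u ← 1.116508 + 0.35·(-0.744280) = 0.856010
u(1.75) ≈ 0.8560

0.8560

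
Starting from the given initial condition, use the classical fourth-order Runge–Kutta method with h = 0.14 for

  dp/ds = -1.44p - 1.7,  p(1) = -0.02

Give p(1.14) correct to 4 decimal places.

-0.2319

RK4: k1 = f(s_n, p_n); k2 = f(s_n + h/2, p_n + (h/2)·k1); k3 = f(s_n + h/2, p_n + (h/2)·k2); k4 = f(s_n + h, p_n + h·k3); p_{n+1} = p_n + (h/6)·(k1 + 2k2 + 2k3 + k4).
s=1.000000, p=-0.020000:
  k1 = f(1.000000, -0.020000) = -1.671200
  k2 = f(1.070000, -0.136984) = -1.502743
  k3 = f(1.070000, -0.125192) = -1.519724
  k4 = f(1.140000, -0.232761) = -1.364824
  p ← -0.020000 + (0.14/6)·(k1 + 2k2 + 2k3 + k4) = -0.231889
p(1.14) ≈ -0.2319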